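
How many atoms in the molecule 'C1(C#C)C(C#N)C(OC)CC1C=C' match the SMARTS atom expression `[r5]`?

The query [r5] means: r5 matches atoms in a five-membered ring.
Check the 13 heavy atoms by environment: 5× C (in 5-ring) → match; 6× C (acyclic) → no; 1× N (acyclic) → no; 1× O (acyclic) → no.
That gives 5 matching atoms.

5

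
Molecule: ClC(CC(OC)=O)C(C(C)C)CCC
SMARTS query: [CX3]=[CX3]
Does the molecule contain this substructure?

No

The pattern [CX3]=[CX3] describes a non-aromatic C=C double bond between two sp2 carbons — an alkene.
The closest candidate here is an ethyl group (-CH2CH3), but its C-C bond is a single bond between CX4 carbons, not CX3=CX3. No other fragment satisfies the full query, so there is no match.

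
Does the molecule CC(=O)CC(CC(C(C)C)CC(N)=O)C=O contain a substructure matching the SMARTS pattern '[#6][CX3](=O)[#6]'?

The pattern [#6][CX3](=O)[#6] describes a carbonyl carbon (no H) flanked by two carbons — a ketone.
The molecule carries an acetyl/ketone group (-C(=O)CH3), whose atoms satisfy every constraint of the query, so the pattern matches.

Yes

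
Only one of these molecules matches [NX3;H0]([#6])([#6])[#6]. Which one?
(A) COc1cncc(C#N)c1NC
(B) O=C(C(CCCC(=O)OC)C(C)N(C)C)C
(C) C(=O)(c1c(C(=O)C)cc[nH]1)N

B

[NX3;H0]([#6])([#6])[#6] describes a trivalent nitrogen with no H, bonded to three carbons (a tertiary amine).
(A) has an N-methylamino group (-NHCH3) but the nitrogen still has one H (H1), not H0.
(B) contains a dimethylamino group (-N(CH3)2), which satisfies every atom and bond constraint.
(C) has a primary amide (-C(=O)NH2) but the amide nitrogen has H2 and only one carbon neighbour.
So the answer is (B).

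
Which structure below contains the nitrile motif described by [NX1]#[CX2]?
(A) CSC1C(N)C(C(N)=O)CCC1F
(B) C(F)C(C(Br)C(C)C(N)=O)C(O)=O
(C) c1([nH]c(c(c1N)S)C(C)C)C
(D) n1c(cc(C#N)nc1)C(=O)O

[NX1]#[CX2] describes a nitrogen triple-bonded to a two-connected carbon (a nitrile).
(A) has a primary amino group (-NH2) but the nitrogen is NX3 (three connections), not NX1 triple-bonded.
(B) has a primary amide (-C(=O)NH2) but the nitrogen is NX3, not NX1.
(C) has a primary amino group (-NH2) but the nitrogen is NX3 (three connections), not NX1 triple-bonded.
(D) contains a nitrile (-C#N), which satisfies every atom and bond constraint.
So the answer is (D).

D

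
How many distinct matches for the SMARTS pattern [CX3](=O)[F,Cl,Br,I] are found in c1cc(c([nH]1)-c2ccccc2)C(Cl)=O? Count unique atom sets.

1

[CX3](=O)[F,Cl,Br,I] is the SMARTS for an acyl halide: a carbonyl carbon bonded to a halogen.
Exactly one fragment in the molecule meets all constraints, giving 1 match.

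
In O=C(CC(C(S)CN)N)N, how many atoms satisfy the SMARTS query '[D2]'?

2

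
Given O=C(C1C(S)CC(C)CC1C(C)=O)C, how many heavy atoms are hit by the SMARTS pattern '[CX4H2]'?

The query [CX4H2] means: sp3 carbon (X4) with exactly two hydrogens.
Check the 14 heavy atoms by environment: 2× C (H2, X4) → match; 4× C (H1, X4) → no; 1× S (H1, X2) → no; 2× C (H0, X3) → no; 2× O (H0, X1) → no; 3× C (H3, X4) → no.
That gives 2 matching atoms.

2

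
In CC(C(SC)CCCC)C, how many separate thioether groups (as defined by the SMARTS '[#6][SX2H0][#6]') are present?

[#6][SX2H0][#6] is the SMARTS for a thioether: an aliphatic sulfur bridging two carbons with no H on the sulfur.
Exactly one fragment in the molecule meets all constraints, giving 1 match.

1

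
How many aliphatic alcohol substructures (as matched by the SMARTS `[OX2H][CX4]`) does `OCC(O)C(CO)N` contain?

3

[OX2H][CX4] is the SMARTS for an aliphatic alcohol: a hydroxyl oxygen bound to an sp3 (X4) carbon.
The molecule carries 3 separate instances of a hydroxyl group (-OH) meeting every constraint; each maps to a distinct set of atoms, giving 3 matches.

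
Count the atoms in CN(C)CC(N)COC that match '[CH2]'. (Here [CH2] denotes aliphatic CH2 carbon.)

2

The query [CH2] means: aliphatic carbon with exactly two hydrogens.
Check the 9 heavy atoms by environment: 2× C (H2) → match; 1× C (H1) → no; 1× O (H0) → no; 3× C (H3) → no; 1× N (H0) → no; 1× N (H2) → no.
That gives 2 matching atoms.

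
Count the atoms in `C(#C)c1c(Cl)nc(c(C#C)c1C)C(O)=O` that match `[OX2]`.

1

The query [OX2] means: aliphatic oxygen with two total connections — ether, hydroxyl, or ester single-bond O.
Check the 15 heavy atoms by environment: 1× n (aromatic, X2) → no; 5× c (aromatic, X3) → no; 1× C (X4) → no; 4× C (X2) → no; 1× Cl (X1) → no; 1× C (X3) → no; 1× O (X1) → no; 1× O (X2) → match.
That gives 1 matching atom.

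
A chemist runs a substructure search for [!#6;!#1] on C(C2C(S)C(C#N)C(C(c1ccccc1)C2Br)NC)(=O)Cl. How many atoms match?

6

The query [!#6;!#1] means: not carbon and not hydrogen — any heteroatom.
Check the 21 heavy atoms by environment: 9× C → no; 1× O → match; 1× Cl → match; 1× Br → match; 2× N → match; 6× c (aromatic) → no; 1× S → match.
Summing the matching environments: 1 + 1 + 1 + 2 + 1 = 6 matching atoms.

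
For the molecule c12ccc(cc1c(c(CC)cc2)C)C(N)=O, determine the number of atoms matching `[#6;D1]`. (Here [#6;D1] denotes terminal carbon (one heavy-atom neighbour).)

The query [#6;D1] means: carbon bonded to exactly one heavy atom.
Check the 16 heavy atoms by environment: 5× c (aromatic, D3) → no; 5× c (aromatic, D2) → no; 1× C (D3) → no; 1× O (D1) → no; 1× N (D1) → no; 1× C (D2) → no; 2× C (D1) → match.
That gives 2 matching atoms.

2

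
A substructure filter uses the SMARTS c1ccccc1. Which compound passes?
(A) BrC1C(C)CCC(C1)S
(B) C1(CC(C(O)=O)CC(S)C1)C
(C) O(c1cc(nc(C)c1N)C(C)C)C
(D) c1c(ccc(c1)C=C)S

D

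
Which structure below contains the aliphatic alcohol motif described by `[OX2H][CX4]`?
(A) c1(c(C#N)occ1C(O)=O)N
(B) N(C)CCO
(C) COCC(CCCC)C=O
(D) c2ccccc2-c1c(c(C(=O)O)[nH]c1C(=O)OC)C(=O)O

[OX2H][CX4] describes a hydroxyl oxygen bound to an sp3 (X4) carbon (an aliphatic alcohol).
(A) has a carboxylic acid group (-C(=O)OH) but the -OH is on a CX3 carbonyl carbon, not a CX4 carbon.
(B) contains a hydroxyl group (-OH), which satisfies every atom and bond constraint.
(C) has a methoxy ether (-OCH3) but the oxygen has H0 (ether), not H1.
(D) has a carboxylic acid group (-C(=O)OH) but the -OH is on a CX3 carbonyl carbon, not a CX4 carbon.
So the answer is (B).

B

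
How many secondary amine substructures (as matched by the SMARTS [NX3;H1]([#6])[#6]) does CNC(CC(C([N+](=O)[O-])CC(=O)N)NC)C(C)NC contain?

3

[NX3;H1]([#6])[#6] is the SMARTS for a secondary amine: a trivalent nitrogen with one H, bonded to two carbons.
The molecule carries 3 separate instances of an N-methylamino group (-NHCH3) meeting every constraint; each maps to a distinct set of atoms, giving 3 matches.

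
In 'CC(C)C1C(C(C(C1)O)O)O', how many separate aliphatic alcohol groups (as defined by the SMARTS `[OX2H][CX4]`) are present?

3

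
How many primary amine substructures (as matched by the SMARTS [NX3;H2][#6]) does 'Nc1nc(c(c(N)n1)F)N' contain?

3

[NX3;H2][#6] is the SMARTS for a primary amine: a trivalent nitrogen with two H attached to carbon.
The molecule carries 3 separate instances of a primary amino group (-NH2) meeting every constraint; each maps to a distinct set of atoms, giving 3 matches.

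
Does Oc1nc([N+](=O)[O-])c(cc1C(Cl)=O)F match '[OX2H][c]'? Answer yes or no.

Yes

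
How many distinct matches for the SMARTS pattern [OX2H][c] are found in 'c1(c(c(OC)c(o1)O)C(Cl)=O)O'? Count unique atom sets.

[OX2H][c] is the SMARTS for a phenol: a hydroxyl oxygen attached to an aromatic carbon.
The molecule carries 2 separate instances of a hydroxyl group (-OH) meeting every constraint; each maps to a distinct set of atoms, giving 2 matches.

2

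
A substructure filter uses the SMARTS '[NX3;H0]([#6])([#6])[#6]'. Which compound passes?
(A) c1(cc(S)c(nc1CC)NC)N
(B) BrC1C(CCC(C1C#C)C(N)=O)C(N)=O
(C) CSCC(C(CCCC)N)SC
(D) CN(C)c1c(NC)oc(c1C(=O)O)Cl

[NX3;H0]([#6])([#6])[#6] describes a trivalent nitrogen with no H, bonded to three carbons (a tertiary amine).
(A) has a primary amino group (-NH2) but the nitrogen has H2, not H0 with three carbons.
(B) has a primary amide (-C(=O)NH2) but the amide nitrogen has H2 and only one carbon neighbour.
(C) has a primary amino group (-NH2) but the nitrogen has H2, not H0 with three carbons.
(D) contains a dimethylamino group (-N(CH3)2), which satisfies every atom and bond constraint.
So the answer is (D).

D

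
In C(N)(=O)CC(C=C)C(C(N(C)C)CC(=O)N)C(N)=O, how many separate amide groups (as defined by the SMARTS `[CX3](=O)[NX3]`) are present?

3

[CX3](=O)[NX3] is the SMARTS for an amide: a carbonyl carbon bonded to a trivalent nitrogen.
The molecule carries 3 separate instances of a primary amide (-C(=O)NH2) meeting every constraint; each maps to a distinct set of atoms, giving 3 matches.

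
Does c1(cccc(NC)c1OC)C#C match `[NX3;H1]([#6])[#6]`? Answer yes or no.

Yes

The pattern [NX3;H1]([#6])[#6] describes a trivalent nitrogen with one H, bonded to two carbons — a secondary amine.
The molecule carries an N-methylamino group (-NHCH3), whose atoms satisfy every constraint of the query, so the pattern matches.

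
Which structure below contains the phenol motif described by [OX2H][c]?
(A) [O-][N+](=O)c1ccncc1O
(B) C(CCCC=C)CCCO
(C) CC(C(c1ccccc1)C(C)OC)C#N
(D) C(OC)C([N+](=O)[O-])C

[OX2H][c] describes a hydroxyl oxygen attached to an aromatic carbon (a phenol).
(A) contains a hydroxyl group (-OH), which satisfies every atom and bond constraint.
(B) has a hydroxyl group (-OH) but the -OH is on an aliphatic carbon, not an aromatic c.
(C) has a methoxy ether (-OCH3) but the oxygen has H0, not H1.
(D) has a methoxy ether (-OCH3) but the oxygen has H0, not H1.
So the answer is (A).

A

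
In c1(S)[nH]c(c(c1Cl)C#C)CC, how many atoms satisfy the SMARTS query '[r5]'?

5

Check the 11 heavy atoms by environment: 1× n (aromatic, in 5-ring) → match; 4× c (aromatic, in 5-ring) → match; 4× C (acyclic) → no; 1× Cl (acyclic) → no; 1× S (acyclic) → no.
Summing the matching environments: 1 + 4 = 5 matching atoms.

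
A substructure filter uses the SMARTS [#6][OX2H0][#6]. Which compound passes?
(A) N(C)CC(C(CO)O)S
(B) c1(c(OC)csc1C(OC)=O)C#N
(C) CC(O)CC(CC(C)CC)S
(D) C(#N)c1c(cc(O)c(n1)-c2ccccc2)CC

[#6][OX2H0][#6] describes an aliphatic oxygen bridging two carbons with no H on the oxygen (an ether).
(A) has a hydroxyl group (-OH) but the oxygen has H1, not H0 bridging two carbons.
(B) contains a methoxy ether (-OCH3), which satisfies every atom and bond constraint.
(C) has a hydroxyl group (-OH) but the oxygen has H1, not H0 bridging two carbons.
(D) has a hydroxyl group (-OH) but the oxygen has H1, not H0 bridging two carbons.
So the answer is (B).

B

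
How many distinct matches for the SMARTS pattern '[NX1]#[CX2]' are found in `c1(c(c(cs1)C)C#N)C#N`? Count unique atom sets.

2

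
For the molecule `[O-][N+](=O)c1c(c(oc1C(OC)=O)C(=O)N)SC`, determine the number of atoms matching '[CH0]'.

2

The query [CH0] means: aliphatic carbon with no attached hydrogen.
Check the 17 heavy atoms by environment: 1× o (aromatic, H0) → no; 4× c (aromatic, H0) → no; 2× C (H0) → match; 4× O (H0) → no; 1× N (H2) → no; 2× C (H3) → no; 1× S (H0) → no; 1× N (charge +1, H0) → no; 1× O (charge -1, H0) → no.
That gives 2 matching atoms.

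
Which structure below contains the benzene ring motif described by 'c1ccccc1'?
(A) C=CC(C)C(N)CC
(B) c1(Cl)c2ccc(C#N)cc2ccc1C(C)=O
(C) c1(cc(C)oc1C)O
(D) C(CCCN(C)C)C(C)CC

B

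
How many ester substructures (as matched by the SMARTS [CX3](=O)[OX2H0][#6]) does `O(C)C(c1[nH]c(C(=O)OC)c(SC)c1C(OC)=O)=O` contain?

3

[CX3](=O)[OX2H0][#6] is the SMARTS for an ester: a carbonyl carbon bonded to an oxygen that is itself bonded to carbon (no H on that O).
The molecule carries 3 separate instances of a methyl-ester group (-C(=O)OCH3) meeting every constraint; each maps to a distinct set of atoms, giving 3 matches.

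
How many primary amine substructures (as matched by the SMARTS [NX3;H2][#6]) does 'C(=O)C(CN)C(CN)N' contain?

[NX3;H2][#6] is the SMARTS for a primary amine: a trivalent nitrogen with two H attached to carbon.
The molecule carries 3 separate instances of a primary amino group (-NH2) meeting every constraint; each maps to a distinct set of atoms, giving 3 matches.

3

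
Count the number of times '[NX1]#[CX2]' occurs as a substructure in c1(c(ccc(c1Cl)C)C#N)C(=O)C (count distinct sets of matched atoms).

1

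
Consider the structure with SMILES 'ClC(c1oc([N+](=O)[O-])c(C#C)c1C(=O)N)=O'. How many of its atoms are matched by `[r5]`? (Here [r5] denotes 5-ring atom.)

5

Check the 16 heavy atoms by environment: 1× o (aromatic, in 5-ring) → match; 4× c (aromatic, in 5-ring) → match; 4× C (acyclic) → no; 3× O (acyclic) → no; 1× N (acyclic) → no; 1× N (charge +1, acyclic) → no; 1× O (charge -1, acyclic) → no; 1× Cl (acyclic) → no.
Summing the matching environments: 1 + 4 = 5 matching atoms.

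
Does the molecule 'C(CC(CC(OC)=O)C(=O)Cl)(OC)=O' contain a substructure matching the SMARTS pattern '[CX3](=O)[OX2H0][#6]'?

The pattern [CX3](=O)[OX2H0][#6] describes a carbonyl carbon bonded to an oxygen that is itself bonded to carbon (no H on that O) — an ester.
The molecule carries a methyl-ester group (-C(=O)OCH3), whose atoms satisfy every constraint of the query, so the pattern matches.

Yes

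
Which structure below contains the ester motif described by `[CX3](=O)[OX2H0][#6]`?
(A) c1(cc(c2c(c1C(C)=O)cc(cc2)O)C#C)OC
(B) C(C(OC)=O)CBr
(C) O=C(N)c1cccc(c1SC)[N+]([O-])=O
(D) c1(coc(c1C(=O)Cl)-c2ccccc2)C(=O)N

B

[CX3](=O)[OX2H0][#6] describes a carbonyl carbon bonded to an oxygen that is itself bonded to carbon (no H on that O) (an ester).
(A) has a methoxy ether (-OCH3) but the ether oxygen is not adjacent to a C=O carbon.
(B) contains a methyl-ester group (-C(=O)OCH3), which satisfies every atom and bond constraint.
(C) has a primary amide (-C(=O)NH2) but the carbonyl is bonded to N, not to an O-C linkage.
(D) has a primary amide (-C(=O)NH2) but the carbonyl is bonded to N, not to an O-C linkage.
So the answer is (B).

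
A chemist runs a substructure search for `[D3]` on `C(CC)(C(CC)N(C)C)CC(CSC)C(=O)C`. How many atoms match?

The query [D3] means: atom with exactly three heavy-atom neighbours.
Check the 17 heavy atoms by environment: 6× C (D1) → no; 4× C (D2) → no; 4× C (D3) → match; 1× N (D3) → match; 1× O (D1) → no; 1× S (D2) → no.
Summing the matching environments: 4 + 1 = 5 matching atoms.

5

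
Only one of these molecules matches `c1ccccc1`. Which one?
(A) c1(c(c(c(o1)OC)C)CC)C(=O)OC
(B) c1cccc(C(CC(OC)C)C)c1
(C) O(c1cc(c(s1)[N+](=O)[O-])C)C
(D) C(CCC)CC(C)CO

c1ccccc1 describes six aromatic carbons in a ring (a benzene ring).
(A) has a methyl group (-CH3) but no six-membered all-carbon aromatic ring is present.
(B) contains a phenyl ring, which satisfies every atom and bond constraint.
(C) has a methyl group (-CH3) but no six-membered all-carbon aromatic ring is present.
(D) has a methyl group (-CH3) but no six-membered all-carbon aromatic ring is present.
So the answer is (B).

B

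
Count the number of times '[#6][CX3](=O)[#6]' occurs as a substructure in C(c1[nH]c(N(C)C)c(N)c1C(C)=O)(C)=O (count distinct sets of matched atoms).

2

[#6][CX3](=O)[#6] is the SMARTS for a ketone: a carbonyl carbon (no H) flanked by two carbons.
The molecule carries 2 separate instances of an acetyl/ketone group (-C(=O)CH3) meeting every constraint; each maps to a distinct set of atoms, giving 2 matches.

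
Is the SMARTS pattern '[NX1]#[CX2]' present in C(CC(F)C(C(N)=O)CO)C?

No

The pattern [NX1]#[CX2] describes a nitrogen triple-bonded to a two-connected carbon — a nitrile.
The closest candidate here is a primary amide (-C(=O)NH2), but the nitrogen is NX3, not NX1. No other fragment satisfies the full query, so there is no match.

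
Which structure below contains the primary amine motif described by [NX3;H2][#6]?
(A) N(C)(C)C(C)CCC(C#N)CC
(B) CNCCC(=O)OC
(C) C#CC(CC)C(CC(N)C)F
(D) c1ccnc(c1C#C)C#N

C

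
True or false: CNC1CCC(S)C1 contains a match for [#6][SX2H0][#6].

False

The pattern [#6][SX2H0][#6] describes an aliphatic sulfur bridging two carbons with no H on the sulfur — a thioether.
The closest candidate here is a thiol (-SH), but the sulfur has H1, not H0 bridging two carbons. No other fragment satisfies the full query, so there is no match.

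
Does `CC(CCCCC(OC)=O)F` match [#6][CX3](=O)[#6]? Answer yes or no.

No

The pattern [#6][CX3](=O)[#6] describes a carbonyl carbon (no H) flanked by two carbons — a ketone.
The closest candidate here is a methyl-ester group (-C(=O)OCH3), but one neighbour of the carbonyl carbon is O, not C. No other fragment satisfies the full query, so there is no match.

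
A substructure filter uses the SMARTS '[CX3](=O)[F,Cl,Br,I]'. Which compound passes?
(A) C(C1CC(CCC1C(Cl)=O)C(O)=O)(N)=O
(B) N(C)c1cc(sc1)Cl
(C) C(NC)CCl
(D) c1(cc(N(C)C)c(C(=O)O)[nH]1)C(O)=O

[CX3](=O)[F,Cl,Br,I] describes a carbonyl carbon bonded to a halogen (an acyl halide).
(A) contains an acyl chloride (-C(=O)Cl), which satisfies every atom and bond constraint.
(B) has a chloro substituent but the Cl is not on a carbonyl carbon.
(C) has a chloro substituent but the Cl is not on a carbonyl carbon.
(D) has a carboxylic acid group (-C(=O)OH) but the carbonyl is bonded to -OH, not to a halogen.
So the answer is (A).

A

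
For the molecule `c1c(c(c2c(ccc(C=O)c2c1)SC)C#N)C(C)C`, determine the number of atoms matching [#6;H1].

6

The query [#6;H1] means: any carbon bearing exactly one hydrogen.
Check the 19 heavy atoms by environment: 6× c (aromatic, H0) → no; 4× c (aromatic, H1) → match; 1× S (H0) → no; 3× C (H3) → no; 1× C (H0) → no; 1× N (H0) → no; 2× C (H1) → match; 1× O (H0) → no.
Summing the matching environments: 4 + 2 = 6 matching atoms.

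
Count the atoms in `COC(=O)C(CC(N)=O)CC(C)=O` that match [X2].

1

The query [X2] means: any atom with exactly two total connections (bonds + H).
Check the 13 heavy atoms by environment: 5× C (X4) → no; 3× C (X3) → no; 3× O (X1) → no; 1× O (X2) → match; 1× N (X3) → no.
That gives 1 matching atom.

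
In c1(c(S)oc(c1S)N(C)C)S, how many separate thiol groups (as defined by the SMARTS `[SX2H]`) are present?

3

[SX2H] is the SMARTS for a thiol: an aliphatic sulfur with two connections, one being H.
The molecule carries 3 separate instances of a thiol (-SH) meeting every constraint; each maps to a distinct set of atoms, giving 3 matches.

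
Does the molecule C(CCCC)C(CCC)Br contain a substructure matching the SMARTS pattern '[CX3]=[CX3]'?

No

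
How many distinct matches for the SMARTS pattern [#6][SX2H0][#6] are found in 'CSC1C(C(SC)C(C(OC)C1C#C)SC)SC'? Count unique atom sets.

[#6][SX2H0][#6] is the SMARTS for a thioether: an aliphatic sulfur bridging two carbons with no H on the sulfur.
The molecule carries 4 separate instances of a methylthio ether (-SCH3) meeting every constraint; each maps to a distinct set of atoms, giving 4 matches.

4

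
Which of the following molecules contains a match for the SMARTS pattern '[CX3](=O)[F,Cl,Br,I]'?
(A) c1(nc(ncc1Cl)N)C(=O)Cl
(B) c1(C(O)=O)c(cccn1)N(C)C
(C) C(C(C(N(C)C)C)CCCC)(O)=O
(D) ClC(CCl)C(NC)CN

A

[CX3](=O)[F,Cl,Br,I] describes a carbonyl carbon bonded to a halogen (an acyl halide).
(A) contains an acyl chloride (-C(=O)Cl), which satisfies every atom and bond constraint.
(B) has a carboxylic acid group (-C(=O)OH) but the carbonyl is bonded to -OH, not to a halogen.
(C) has a carboxylic acid group (-C(=O)OH) but the carbonyl is bonded to -OH, not to a halogen.
(D) has a chloro substituent but the Cl is not on a carbonyl carbon.
So the answer is (A).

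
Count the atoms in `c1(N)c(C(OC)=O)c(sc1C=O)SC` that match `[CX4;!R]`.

2

The query [CX4;!R] means: aliphatic carbon with four total connections, not in a ring.
Check the 14 heavy atoms by environment: 1× s (aromatic, X2, in 5-ring) → no; 4× c (aromatic, X3, in 5-ring) → no; 1× S (X2, acyclic) → no; 2× C (X4, acyclic) → match; 2× C (X3, acyclic) → no; 2× O (X1, acyclic) → no; 1× O (X2, acyclic) → no; 1× N (X3, acyclic) → no.
That gives 2 matching atoms.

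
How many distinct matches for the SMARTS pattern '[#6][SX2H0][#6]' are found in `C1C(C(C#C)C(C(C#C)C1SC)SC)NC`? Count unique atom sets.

[#6][SX2H0][#6] is the SMARTS for a thioether: an aliphatic sulfur bridging two carbons with no H on the sulfur.
The molecule carries 2 separate instances of a methylthio ether (-SCH3) meeting every constraint; each maps to a distinct set of atoms, giving 2 matches.

2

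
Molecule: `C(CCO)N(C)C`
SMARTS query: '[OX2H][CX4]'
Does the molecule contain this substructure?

Yes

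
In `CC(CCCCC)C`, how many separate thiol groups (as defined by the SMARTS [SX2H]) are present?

[SX2H] is the SMARTS for a thiol: an aliphatic sulfur with two connections, one being H.
No fragment in the molecule satisfies every constraint, giving 0 matches.

0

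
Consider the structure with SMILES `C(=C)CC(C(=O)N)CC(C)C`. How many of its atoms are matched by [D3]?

3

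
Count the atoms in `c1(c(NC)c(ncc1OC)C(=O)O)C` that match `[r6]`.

The query [r6] means: r6 matches atoms in a six-membered ring.
Check the 14 heavy atoms by environment: 1× n (aromatic, in 6-ring) → match; 5× c (aromatic, in 6-ring) → match; 3× O (acyclic) → no; 4× C (acyclic) → no; 1× N (acyclic) → no.
Summing the matching environments: 1 + 5 = 6 matching atoms.

6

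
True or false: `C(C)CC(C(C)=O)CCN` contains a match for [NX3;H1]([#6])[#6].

False

The pattern [NX3;H1]([#6])[#6] describes a trivalent nitrogen with one H, bonded to two carbons — a secondary amine.
The closest candidate here is a primary amino group (-NH2), but the nitrogen has H2 and only one carbon neighbour. No other fragment satisfies the full query, so there is no match.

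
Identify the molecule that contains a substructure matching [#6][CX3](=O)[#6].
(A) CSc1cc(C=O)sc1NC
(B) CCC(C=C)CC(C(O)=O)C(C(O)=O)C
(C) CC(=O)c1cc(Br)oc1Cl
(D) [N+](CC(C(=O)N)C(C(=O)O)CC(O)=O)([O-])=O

[#6][CX3](=O)[#6] describes a carbonyl carbon (no H) flanked by two carbons (a ketone).
(A) has an aldehyde (-CHO) but the carbonyl carbon has H1, so it is not flanked by two carbons.
(B) has a carboxylic acid group (-C(=O)OH) but one neighbour of the carbonyl carbon is O, not C.
(C) contains an acetyl/ketone group (-C(=O)CH3), which satisfies every atom and bond constraint.
(D) has a primary amide (-C(=O)NH2) but one neighbour of the carbonyl carbon is N, not C.
So the answer is (C).

C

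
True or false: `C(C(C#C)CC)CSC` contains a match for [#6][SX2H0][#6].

True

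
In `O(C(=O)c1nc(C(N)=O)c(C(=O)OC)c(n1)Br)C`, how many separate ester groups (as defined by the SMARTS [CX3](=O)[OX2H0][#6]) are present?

2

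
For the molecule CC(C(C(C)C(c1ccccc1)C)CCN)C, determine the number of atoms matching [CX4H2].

Check the 17 heavy atoms by environment: 2× C (H2, X4) → match; 4× C (H1, X4) → no; 4× C (H3, X4) → no; 1× N (H2, X3) → no; 1× c (aromatic, H0, X3) → no; 5× c (aromatic, H1, X3) → no.
That gives 2 matching atoms.

2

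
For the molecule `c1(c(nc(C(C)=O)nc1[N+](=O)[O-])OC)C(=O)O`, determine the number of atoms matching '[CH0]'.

2

The query [CH0] means: aliphatic carbon with no attached hydrogen.
Check the 17 heavy atoms by environment: 2× n (aromatic, H0) → no; 4× c (aromatic, H0) → no; 1× N (charge +1, H0) → no; 1× O (charge -1, H0) → no; 4× O (H0) → no; 2× C (H0) → match; 2× C (H3) → no; 1× O (H1) → no.
That gives 2 matching atoms.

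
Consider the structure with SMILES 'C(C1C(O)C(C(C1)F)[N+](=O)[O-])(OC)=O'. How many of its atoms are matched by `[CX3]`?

1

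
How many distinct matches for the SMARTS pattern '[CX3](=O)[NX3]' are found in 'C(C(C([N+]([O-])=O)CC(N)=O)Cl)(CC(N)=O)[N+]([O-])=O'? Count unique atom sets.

[CX3](=O)[NX3] is the SMARTS for an amide: a carbonyl carbon bonded to a trivalent nitrogen.
The molecule carries 2 separate instances of a primary amide (-C(=O)NH2) meeting every constraint; each maps to a distinct set of atoms, giving 2 matches.

2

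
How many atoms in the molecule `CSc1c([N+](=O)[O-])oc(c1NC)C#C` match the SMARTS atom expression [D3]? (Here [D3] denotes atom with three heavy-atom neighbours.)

5

Check the 14 heavy atoms by environment: 1× o (aromatic, D2) → no; 4× c (aromatic, D3) → match; 1× N (D2) → no; 3× C (D1) → no; 1× C (D2) → no; 1× N (charge +1, D3) → match; 1× O (charge -1, D1) → no; 1× O (D1) → no; 1× S (D2) → no.
Summing the matching environments: 4 + 1 = 5 matching atoms.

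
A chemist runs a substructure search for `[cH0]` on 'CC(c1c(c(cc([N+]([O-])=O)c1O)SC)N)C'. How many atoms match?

5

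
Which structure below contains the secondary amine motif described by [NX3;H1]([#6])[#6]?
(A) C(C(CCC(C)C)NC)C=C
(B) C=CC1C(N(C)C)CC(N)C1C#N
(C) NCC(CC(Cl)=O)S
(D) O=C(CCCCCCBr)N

[NX3;H1]([#6])[#6] describes a trivalent nitrogen with one H, bonded to two carbons (a secondary amine).
(A) contains an N-methylamino group (-NHCH3), which satisfies every atom and bond constraint.
(B) has a dimethylamino group (-N(CH3)2) but the nitrogen has H0, not H1.
(C) has a primary amino group (-NH2) but the nitrogen has H2 and only one carbon neighbour.
(D) has a primary amide (-C(=O)NH2) but the -C(=O)NH2 nitrogen has H2, not H1.
So the answer is (A).

A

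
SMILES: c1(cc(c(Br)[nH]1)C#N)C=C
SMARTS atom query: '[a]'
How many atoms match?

5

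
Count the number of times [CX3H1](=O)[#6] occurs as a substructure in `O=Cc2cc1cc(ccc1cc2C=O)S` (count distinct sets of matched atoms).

2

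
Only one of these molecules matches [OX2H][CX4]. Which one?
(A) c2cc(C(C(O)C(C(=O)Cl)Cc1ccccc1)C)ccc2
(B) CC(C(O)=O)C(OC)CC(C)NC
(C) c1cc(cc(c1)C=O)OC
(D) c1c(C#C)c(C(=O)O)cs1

A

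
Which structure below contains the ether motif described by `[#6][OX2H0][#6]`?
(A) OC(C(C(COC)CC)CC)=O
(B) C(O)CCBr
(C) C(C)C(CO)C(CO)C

A

[#6][OX2H0][#6] describes an aliphatic oxygen bridging two carbons with no H on the oxygen (an ether).
(A) contains a methoxy ether (-OCH3), which satisfies every atom and bond constraint.
(B) has a hydroxyl group (-OH) but the oxygen has H1, not H0 bridging two carbons.
(C) has a hydroxyl group (-OH) but the oxygen has H1, not H0 bridging two carbons.
So the answer is (A).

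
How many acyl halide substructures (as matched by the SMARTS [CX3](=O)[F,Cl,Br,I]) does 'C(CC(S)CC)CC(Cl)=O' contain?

[CX3](=O)[F,Cl,Br,I] is the SMARTS for an acyl halide: a carbonyl carbon bonded to a halogen.
Exactly one fragment in the molecule meets all constraints, giving 1 match.

1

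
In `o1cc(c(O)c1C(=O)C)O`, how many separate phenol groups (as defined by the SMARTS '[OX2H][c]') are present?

[OX2H][c] is the SMARTS for a phenol: a hydroxyl oxygen attached to an aromatic carbon.
The molecule carries 2 separate instances of a hydroxyl group (-OH) meeting every constraint; each maps to a distinct set of atoms, giving 2 matches.

2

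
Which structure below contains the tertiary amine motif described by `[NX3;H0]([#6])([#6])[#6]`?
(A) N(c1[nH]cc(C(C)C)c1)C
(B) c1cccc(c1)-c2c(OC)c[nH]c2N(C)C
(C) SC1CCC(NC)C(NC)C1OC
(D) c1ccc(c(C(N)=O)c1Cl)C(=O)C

B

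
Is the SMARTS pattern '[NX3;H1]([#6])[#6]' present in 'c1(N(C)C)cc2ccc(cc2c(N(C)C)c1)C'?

No

The pattern [NX3;H1]([#6])[#6] describes a trivalent nitrogen with one H, bonded to two carbons — a secondary amine.
The closest candidate here is a dimethylamino group (-N(CH3)2), but the nitrogen has H0, not H1. No other fragment satisfies the full query, so there is no match.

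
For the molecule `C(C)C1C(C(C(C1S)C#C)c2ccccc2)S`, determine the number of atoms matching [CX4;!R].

Check the 17 heavy atoms by environment: 5× C (X4, in 5-ring) → no; 2× C (X2, acyclic) → no; 6× c (aromatic, X3, in 6-ring) → no; 2× S (X2, acyclic) → no; 2× C (X4, acyclic) → match.
That gives 2 matching atoms.

2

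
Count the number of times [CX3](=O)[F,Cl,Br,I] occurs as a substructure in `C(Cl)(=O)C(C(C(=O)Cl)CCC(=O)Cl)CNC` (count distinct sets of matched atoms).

[CX3](=O)[F,Cl,Br,I] is the SMARTS for an acyl halide: a carbonyl carbon bonded to a halogen.
The molecule carries 3 separate instances of an acyl chloride (-C(=O)Cl) meeting every constraint; each maps to a distinct set of atoms, giving 3 matches.

3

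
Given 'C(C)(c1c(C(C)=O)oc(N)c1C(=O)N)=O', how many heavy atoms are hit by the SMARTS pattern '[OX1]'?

The query [OX1] means: aliphatic oxygen with one total connection — typically a carbonyl =O or an oxide.
Check the 15 heavy atoms by environment: 1× o (aromatic, X2) → no; 4× c (aromatic, X3) → no; 3× C (X3) → no; 3× O (X1) → match; 2× C (X4) → no; 2× N (X3) → no.
That gives 3 matching atoms.

3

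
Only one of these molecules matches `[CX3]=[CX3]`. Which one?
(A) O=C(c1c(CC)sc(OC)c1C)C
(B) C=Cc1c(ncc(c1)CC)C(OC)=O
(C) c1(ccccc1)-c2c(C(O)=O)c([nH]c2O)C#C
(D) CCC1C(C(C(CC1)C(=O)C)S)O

[CX3]=[CX3] describes a non-aromatic C=C double bond between two sp2 carbons (an alkene).
(A) has an ethyl group (-CH2CH3) but its C-C bond is a single bond between CX4 carbons, not CX3=CX3.
(B) contains a vinyl group (-CH=CH2), which satisfies every atom and bond constraint.
(C) has an ethynyl group (-C#CH) but the C-C bond is a triple bond, not a double bond.
(D) has an ethyl group (-CH2CH3) but its C-C bond is a single bond between CX4 carbons, not CX3=CX3.
So the answer is (B).

B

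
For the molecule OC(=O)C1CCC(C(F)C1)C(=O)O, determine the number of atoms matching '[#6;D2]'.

3

Check the 13 heavy atoms by environment: 3× C (D2) → match; 5× C (D3) → no; 1× F (D1) → no; 4× O (D1) → no.
That gives 3 matching atoms.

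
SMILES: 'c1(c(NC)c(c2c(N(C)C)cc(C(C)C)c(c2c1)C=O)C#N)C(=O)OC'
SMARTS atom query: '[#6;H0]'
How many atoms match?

10

The query [#6;H0] means: any carbon with no attached hydrogen.
Check the 26 heavy atoms by environment: 8× c (aromatic, H0) → match; 2× c (aromatic, H1) → no; 2× C (H1) → no; 6× C (H3) → no; 2× C (H0) → match; 3× O (H0) → no; 2× N (H0) → no; 1× N (H1) → no.
Summing the matching environments: 8 + 2 = 10 matching atoms.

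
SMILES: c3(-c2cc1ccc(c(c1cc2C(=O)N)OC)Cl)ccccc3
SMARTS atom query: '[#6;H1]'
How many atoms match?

9

The query [#6;H1] means: any carbon bearing exactly one hydrogen.
Check the 22 heavy atoms by environment: 7× c (aromatic, H0) → no; 9× c (aromatic, H1) → match; 1× Cl (H0) → no; 1× C (H0) → no; 2× O (H0) → no; 1× N (H2) → no; 1× C (H3) → no.
That gives 9 matching atoms.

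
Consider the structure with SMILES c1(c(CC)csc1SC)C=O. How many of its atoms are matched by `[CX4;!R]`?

The query [CX4;!R] means: aliphatic carbon with four total connections, not in a ring.
Check the 11 heavy atoms by environment: 1× s (aromatic, X2, in 5-ring) → no; 4× c (aromatic, X3, in 5-ring) → no; 1× S (X2, acyclic) → no; 3× C (X4, acyclic) → match; 1× C (X3, acyclic) → no; 1× O (X1, acyclic) → no.
That gives 3 matching atoms.

3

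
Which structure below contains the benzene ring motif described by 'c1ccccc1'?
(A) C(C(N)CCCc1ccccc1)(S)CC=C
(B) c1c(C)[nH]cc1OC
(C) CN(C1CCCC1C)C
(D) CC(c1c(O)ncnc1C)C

c1ccccc1 describes six aromatic carbons in a ring (a benzene ring).
(A) contains a phenyl ring, which satisfies every atom and bond constraint.
(B) has a methyl group (-CH3) but no six-membered all-carbon aromatic ring is present.
(C) has a methyl group (-CH3) but no six-membered all-carbon aromatic ring is present.
(D) has a methyl group (-CH3) but no six-membered all-carbon aromatic ring is present.
So the answer is (A).

A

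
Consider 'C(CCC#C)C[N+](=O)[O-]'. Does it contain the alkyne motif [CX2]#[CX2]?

The pattern [CX2]#[CX2] describes a carbon-carbon triple bond — an alkyne.
The molecule carries an ethynyl group (-C#CH), whose atoms satisfy every constraint of the query, so the pattern matches.

Yes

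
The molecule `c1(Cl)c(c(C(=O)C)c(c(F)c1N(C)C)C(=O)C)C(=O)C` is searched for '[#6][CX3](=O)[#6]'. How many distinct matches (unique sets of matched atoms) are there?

3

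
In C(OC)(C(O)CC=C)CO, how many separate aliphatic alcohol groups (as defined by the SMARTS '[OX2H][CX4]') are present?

[OX2H][CX4] is the SMARTS for an aliphatic alcohol: a hydroxyl oxygen bound to an sp3 (X4) carbon.
The molecule carries 2 separate instances of a hydroxyl group (-OH) meeting every constraint; each maps to a distinct set of atoms, giving 2 matches.

2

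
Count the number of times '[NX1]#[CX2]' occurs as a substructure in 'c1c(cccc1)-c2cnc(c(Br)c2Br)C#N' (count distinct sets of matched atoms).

1

[NX1]#[CX2] is the SMARTS for a nitrile: a nitrogen triple-bonded to a two-connected carbon.
Exactly one fragment in the molecule meets all constraints, giving 1 match.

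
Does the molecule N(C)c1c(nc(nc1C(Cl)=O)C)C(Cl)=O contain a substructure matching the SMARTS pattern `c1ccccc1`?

The pattern c1ccccc1 describes six aromatic carbons in a ring — a benzene ring.
The closest candidate here is a methyl group (-CH3), but no six-membered all-carbon aromatic ring is present. No other fragment satisfies the full query, so there is no match.

No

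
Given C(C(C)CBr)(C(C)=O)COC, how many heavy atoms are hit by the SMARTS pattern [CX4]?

The query [CX4] means: C with X4: aliphatic carbon with exactly 4 total connections (bonds + H).
Check the 11 heavy atoms by environment: 7× C (X4) → match; 1× O (X2) → no; 1× C (X3) → no; 1× O (X1) → no; 1× Br (X1) → no.
That gives 7 matching atoms.

7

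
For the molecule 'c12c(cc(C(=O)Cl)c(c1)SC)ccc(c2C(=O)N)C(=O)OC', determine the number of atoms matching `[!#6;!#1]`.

Check the 22 heavy atoms by environment: 10× c (aromatic) → no; 5× C → no; 4× O → match; 1× Cl → match; 1× N → match; 1× S → match.
Summing the matching environments: 4 + 1 + 1 + 1 = 7 matching atoms.

7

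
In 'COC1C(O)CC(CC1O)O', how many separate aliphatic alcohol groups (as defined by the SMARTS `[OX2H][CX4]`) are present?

3

[OX2H][CX4] is the SMARTS for an aliphatic alcohol: a hydroxyl oxygen bound to an sp3 (X4) carbon.
The molecule carries 3 separate instances of a hydroxyl group (-OH) meeting every constraint; each maps to a distinct set of atoms, giving 3 matches.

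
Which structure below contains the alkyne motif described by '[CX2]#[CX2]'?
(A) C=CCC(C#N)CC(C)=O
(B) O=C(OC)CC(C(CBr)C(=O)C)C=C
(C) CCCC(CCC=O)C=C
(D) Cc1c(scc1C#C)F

[CX2]#[CX2] describes a carbon-carbon triple bond (an alkyne).
(A) has a nitrile (-C#N) but the triple bond is C#N, not C#C.
(B) has a vinyl group (-CH=CH2) but the C=C is a double bond; both carbons are CX3, not CX2.
(C) has a vinyl group (-CH=CH2) but the C=C is a double bond; both carbons are CX3, not CX2.
(D) contains an ethynyl group (-C#CH), which satisfies every atom and bond constraint.
So the answer is (D).

D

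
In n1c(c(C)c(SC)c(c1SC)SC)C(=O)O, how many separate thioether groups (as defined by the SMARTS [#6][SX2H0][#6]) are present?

3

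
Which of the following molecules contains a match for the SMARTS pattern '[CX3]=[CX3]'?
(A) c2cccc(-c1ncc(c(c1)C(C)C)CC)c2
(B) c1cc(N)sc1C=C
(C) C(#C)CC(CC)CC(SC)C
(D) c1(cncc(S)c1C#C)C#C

B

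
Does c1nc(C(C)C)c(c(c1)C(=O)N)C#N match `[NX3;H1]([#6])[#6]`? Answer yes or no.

No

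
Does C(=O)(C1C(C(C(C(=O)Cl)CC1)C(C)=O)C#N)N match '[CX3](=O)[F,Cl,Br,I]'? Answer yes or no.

Yes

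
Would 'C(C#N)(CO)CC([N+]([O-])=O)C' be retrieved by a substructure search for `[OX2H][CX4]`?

Yes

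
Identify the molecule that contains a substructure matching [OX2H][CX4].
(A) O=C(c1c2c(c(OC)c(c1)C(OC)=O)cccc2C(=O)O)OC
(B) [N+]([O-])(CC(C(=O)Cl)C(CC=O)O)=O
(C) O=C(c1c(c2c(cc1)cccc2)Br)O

B

[OX2H][CX4] describes a hydroxyl oxygen bound to an sp3 (X4) carbon (an aliphatic alcohol).
(A) has a carboxylic acid group (-C(=O)OH) but the -OH is on a CX3 carbonyl carbon, not a CX4 carbon.
(B) contains a hydroxyl group (-OH), which satisfies every atom and bond constraint.
(C) has a carboxylic acid group (-C(=O)OH) but the -OH is on a CX3 carbonyl carbon, not a CX4 carbon.
So the answer is (B).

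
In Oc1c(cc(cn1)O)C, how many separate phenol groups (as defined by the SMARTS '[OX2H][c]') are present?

2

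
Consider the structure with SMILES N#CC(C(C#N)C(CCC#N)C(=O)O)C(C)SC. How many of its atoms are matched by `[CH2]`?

2

The query [CH2] means: aliphatic carbon with exactly two hydrogens.
Check the 18 heavy atoms by environment: 2× C (H2) → match; 4× C (H1) → no; 2× C (H3) → no; 4× C (H0) → no; 1× O (H0) → no; 1× O (H1) → no; 3× N (H0) → no; 1× S (H0) → no.
That gives 2 matching atoms.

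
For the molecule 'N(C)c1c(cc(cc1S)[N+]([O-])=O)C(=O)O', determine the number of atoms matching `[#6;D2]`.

2

The query [#6;D2] means: any carbon bonded to exactly two heavy atoms.
Check the 15 heavy atoms by environment: 4× c (aromatic, D3) → no; 2× c (aromatic, D2) → match; 1× N (D2) → no; 1× C (D1) → no; 1× C (D3) → no; 3× O (D1) → no; 1× S (D1) → no; 1× N (charge +1, D3) → no; 1× O (charge -1, D1) → no.
That gives 2 matching atoms.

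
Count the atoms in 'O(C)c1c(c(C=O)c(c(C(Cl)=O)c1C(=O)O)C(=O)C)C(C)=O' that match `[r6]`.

The query [r6] means: r6 matches atoms in a six-membered ring.
Check the 22 heavy atoms by environment: 6× c (aromatic, in 6-ring) → match; 8× C (acyclic) → no; 7× O (acyclic) → no; 1× Cl (acyclic) → no.
That gives 6 matching atoms.

6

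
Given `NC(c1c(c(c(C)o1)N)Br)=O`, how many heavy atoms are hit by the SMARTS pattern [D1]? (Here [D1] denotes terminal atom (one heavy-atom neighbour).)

5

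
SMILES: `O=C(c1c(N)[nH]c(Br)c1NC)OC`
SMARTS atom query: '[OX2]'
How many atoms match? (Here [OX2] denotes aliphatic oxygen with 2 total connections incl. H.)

1

Check the 13 heavy atoms by environment: 1× n (aromatic, X3) → no; 4× c (aromatic, X3) → no; 1× C (X3) → no; 1× O (X1) → no; 1× O (X2) → match; 2× C (X4) → no; 2× N (X3) → no; 1× Br (X1) → no.
That gives 1 matching atom.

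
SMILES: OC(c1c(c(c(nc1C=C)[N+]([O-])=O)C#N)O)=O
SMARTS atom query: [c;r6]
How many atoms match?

5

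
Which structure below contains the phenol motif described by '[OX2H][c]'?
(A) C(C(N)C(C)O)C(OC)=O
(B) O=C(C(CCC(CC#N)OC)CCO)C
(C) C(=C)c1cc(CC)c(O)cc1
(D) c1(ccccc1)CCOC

C

[OX2H][c] describes a hydroxyl oxygen attached to an aromatic carbon (a phenol).
(A) has a hydroxyl group (-OH) but the -OH is on an aliphatic carbon, not an aromatic c.
(B) has a hydroxyl group (-OH) but the -OH is on an aliphatic carbon, not an aromatic c.
(C) contains a hydroxyl group (-OH), which satisfies every atom and bond constraint.
(D) has a methoxy ether (-OCH3) but the oxygen has H0, not H1.
So the answer is (C).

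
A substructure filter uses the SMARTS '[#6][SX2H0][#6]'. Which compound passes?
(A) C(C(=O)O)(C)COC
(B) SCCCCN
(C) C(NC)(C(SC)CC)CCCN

C

[#6][SX2H0][#6] describes an aliphatic sulfur bridging two carbons with no H on the sulfur (a thioether).
(A) has a methoxy ether (-OCH3) but the bridging atom is O, not S.
(B) has a thiol (-SH) but the sulfur has H1, not H0 bridging two carbons.
(C) contains a methylthio ether (-SCH3), which satisfies every atom and bond constraint.
So the answer is (C).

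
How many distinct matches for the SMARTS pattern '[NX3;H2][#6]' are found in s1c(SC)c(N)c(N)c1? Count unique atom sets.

2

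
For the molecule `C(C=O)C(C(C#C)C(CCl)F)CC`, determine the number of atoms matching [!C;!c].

3

The query [!C;!c] means: neither aliphatic nor aromatic carbon — same as [!#6].
Check the 13 heavy atoms by environment: 10× C → no; 1× Cl → match; 1× F → match; 1× O → match.
Summing the matching environments: 1 + 1 + 1 = 3 matching atoms.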